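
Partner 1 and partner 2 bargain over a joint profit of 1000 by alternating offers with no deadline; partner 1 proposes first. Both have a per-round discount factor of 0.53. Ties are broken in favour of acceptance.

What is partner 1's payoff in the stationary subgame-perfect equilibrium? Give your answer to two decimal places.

653.59

In a stationary SPE each proposer offers the other exactly their discounted continuation value.
If partner 1 keeps x when proposing and partner 2 keeps y when proposing, then x = 1000 − 0.53y and y = 1000 − 0.53x.
Solving: x = 1000(1 − 0.53) / (1 − 0.53·0.53) = 470 / 0.7191 ≈ 653.5948.
Partner 2 gets 1000 − 653.5948 ≈ 346.4052.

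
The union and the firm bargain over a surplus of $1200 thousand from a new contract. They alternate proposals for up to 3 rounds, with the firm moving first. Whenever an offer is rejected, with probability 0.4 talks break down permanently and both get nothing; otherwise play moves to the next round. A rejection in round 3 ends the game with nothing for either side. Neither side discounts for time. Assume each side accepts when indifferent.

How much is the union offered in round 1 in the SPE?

Round 3 (the firm proposes): the union will accept anything ≥ 0, so the firm offers 0 and keeps 1200.
Round 2 (the union proposes): rejecting gives the firm an expected 0.6 × 1200 = 720, so the union offers 720, keeping 480.
Round 1 (the firm proposes): rejecting gives the union an expected 0.6 × 480 = 288; the firm offers that and keeps 912.

288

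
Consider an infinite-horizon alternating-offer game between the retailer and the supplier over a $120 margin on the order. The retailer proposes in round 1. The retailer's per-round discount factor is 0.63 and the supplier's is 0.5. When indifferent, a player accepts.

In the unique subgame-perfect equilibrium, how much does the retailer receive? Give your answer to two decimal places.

When the retailer proposes, the supplier accepts any offer worth at least 0.5 times what the supplier would get by proposing next round; and vice versa.
This gives x = 120 − 0.5y and y = 120 − 0.63x, where x and y are each side's share when it proposes.
Hence (1 − 0.5·0.63)x = 120(1 − 0.5), i.e. 0.685·x = 60.
x ≈ 87.5912; the supplier's share is 120 − x ≈ 32.4088.

87.59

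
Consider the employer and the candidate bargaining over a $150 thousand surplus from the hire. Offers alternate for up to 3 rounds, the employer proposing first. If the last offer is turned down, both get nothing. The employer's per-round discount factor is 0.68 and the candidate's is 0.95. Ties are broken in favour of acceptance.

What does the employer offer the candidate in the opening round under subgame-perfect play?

Round 3 (the employer proposes): the candidate will accept anything ≥ 0, so the employer offers 0 and keeps 150.
Round 2 (the candidate proposes): the employer can get 150 next round, worth 0.68 × 150 = 102 now, so the candidate offers 102, keeping 48.
Round 1 (the employer proposes): the candidate can get 48 next round, worth 0.95 × 48 = 45.6 now, so the employer offers 45.6, keeping 104.4.

45.6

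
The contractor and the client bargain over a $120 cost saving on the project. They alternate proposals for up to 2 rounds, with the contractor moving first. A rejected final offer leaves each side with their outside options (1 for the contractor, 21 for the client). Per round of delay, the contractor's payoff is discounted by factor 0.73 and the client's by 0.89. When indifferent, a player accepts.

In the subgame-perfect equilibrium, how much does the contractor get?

Round 2 (the client proposes): the contractor gets 1 if talks fail, so the client offers 1 and keeps 119.
Round 1 (the contractor proposes): the client can get 119 next round, worth 0.89 × 119 = 105.91 now, so the contractor offers 105.91, keeping 14.09.

14.09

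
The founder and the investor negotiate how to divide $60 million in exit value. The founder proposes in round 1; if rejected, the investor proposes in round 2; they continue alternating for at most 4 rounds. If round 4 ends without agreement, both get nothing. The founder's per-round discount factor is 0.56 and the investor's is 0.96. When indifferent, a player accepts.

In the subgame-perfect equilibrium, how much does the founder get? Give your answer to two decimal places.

By backward induction:
Round 4 (the investor proposes): the founder will accept anything ≥ 0, so the investor offers 0 and keeps 60.
Round 3 (the founder proposes): the investor can get 60 next round, worth 0.96 × 60 = 57.6 now; the founder offers that and keeps 2.4.
Round 2 (the investor proposes): the founder can get 2.4 next round, worth 0.56 × 2.4 = 1.344 now. The investor offers 1.344 and keeps 60 − 1.344 = 58.656.
Round 1 (the founder proposes): the investor can get 58.656 next round, worth 0.96 × 58.656 = 56.30976 now. The founder offers 56.30976 and keeps 60 − 56.30976 = 3.69024.

3.69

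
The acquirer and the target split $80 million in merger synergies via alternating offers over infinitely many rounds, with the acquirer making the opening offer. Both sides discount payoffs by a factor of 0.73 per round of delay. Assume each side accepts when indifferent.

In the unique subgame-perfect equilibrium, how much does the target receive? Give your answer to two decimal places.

When the acquirer proposes, the target accepts any offer worth at least 0.73 times what the target would get by proposing next round; and vice versa.
This gives x = 80 − 0.73y and y = 80 − 0.73x, where x and y are each side's share when it proposes.
Hence (1 − 0.73·0.73)x = 80(1 − 0.73), i.e. 0.4671·x = 21.6.
x ≈ 46.2428; the target's share is 80 − x ≈ 33.7572.

33.76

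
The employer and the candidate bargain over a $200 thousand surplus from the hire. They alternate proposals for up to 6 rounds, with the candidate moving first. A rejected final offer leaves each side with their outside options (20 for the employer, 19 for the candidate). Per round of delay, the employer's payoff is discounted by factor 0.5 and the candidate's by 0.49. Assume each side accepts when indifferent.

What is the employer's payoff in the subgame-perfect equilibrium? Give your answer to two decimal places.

68.93

Work backward from the last round.
Round 6 (the employer proposes): the candidate gets 19 if talks fail, so the employer offers 19 and keeps 181.
Round 5 (the candidate proposes): the employer can get 181 next round, worth 0.5 × 181 = 90.5 now, so the candidate offers 90.5, keeping 109.5.
Round 4 (the employer proposes): the candidate can get 109.5 next round, worth 0.49 × 109.5 = 53.655 now; the employer offers that and keeps 146.345.
Round 3 (the candidate proposes): the employer can get 146.345 next round, worth 0.5 × 146.345 = 73.1725 now. The candidate offers 73.1725 and keeps 200 − 73.1725 = 126.8275.
Round 2 (the employer proposes): the candidate can get 126.8275 next round, worth 0.49 × 126.8275 = 62.145475 now. The employer offers 62.145475 and keeps 200 − 62.145475 = 137.854525.
Round 1 (the candidate proposes): the employer can get 137.854525 next round, worth 0.5 × 137.854525 = 68.9272625 now. The candidate offers 68.9272625 and keeps 200 − 68.9272625 = 131.0727375.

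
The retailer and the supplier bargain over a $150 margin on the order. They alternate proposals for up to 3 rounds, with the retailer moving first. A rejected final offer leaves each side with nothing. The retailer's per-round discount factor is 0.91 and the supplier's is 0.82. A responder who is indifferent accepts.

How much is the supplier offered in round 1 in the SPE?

Round 3 (the retailer proposes): rejection yields 0 for the supplier; the retailer offers 0 and keeps 150.
Round 2 (the supplier proposes): the retailer can get 150 next round, worth 0.91 × 150 = 136.5 now. The supplier offers 136.5 and keeps 150 − 136.5 = 13.5.
Round 1 (the retailer proposes): the supplier can get 13.5 next round, worth 0.82 × 13.5 = 11.07 now. The retailer offers 11.07 and keeps 150 − 11.07 = 138.93.

11.07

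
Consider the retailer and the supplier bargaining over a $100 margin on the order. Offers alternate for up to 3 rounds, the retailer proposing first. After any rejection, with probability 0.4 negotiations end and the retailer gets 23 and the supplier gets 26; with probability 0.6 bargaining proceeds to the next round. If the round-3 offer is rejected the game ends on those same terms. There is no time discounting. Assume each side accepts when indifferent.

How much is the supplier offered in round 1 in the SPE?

38.24

Round 3 (the retailer proposes): the supplier gets 26 if talks fail, so the retailer offers 26 and keeps 74.
Round 2 (the supplier proposes): rejecting gives the retailer an expected 0.6 × 74 + 0.4 × 23 = 53.6. The supplier offers 53.6 and keeps 100 − 53.6 = 46.4.
Round 1 (the retailer proposes): rejecting gives the supplier an expected 0.6 × 46.4 + 0.4 × 26 = 38.24, so the retailer offers 38.24, keeping 61.76.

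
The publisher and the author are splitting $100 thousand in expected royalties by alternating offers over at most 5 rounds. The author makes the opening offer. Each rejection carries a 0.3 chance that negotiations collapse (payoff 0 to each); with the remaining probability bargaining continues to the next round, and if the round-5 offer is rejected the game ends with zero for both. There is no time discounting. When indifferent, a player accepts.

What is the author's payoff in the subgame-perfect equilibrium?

Round 5 (the author proposes): the publisher will accept anything ≥ 0, so the author offers 0 and keeps 100.
Round 4 (the publisher proposes): rejecting gives the author an expected 0.7 × 100 = 70; the publisher offers that and keeps 30.
Round 3 (the author proposes): rejecting gives the publisher an expected 0.7 × 30 = 21, so the author offers 21, keeping 79.
Round 2 (the publisher proposes): rejecting gives the author an expected 0.7 × 79 = 55.3. The publisher offers 55.3 and keeps 100 − 55.3 = 44.7.
Round 1 (the author proposes): rejecting gives the publisher an expected 0.7 × 44.7 = 31.29; the author offers that and keeps 68.71.

68.71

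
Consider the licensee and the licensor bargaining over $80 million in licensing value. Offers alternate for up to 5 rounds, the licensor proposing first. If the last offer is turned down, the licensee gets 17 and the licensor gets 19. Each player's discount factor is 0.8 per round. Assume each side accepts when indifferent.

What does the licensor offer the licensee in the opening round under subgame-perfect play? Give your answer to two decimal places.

27.96

Round 5 (the licensor proposes): the licensee gets 17 if talks fail, so the licensor offers 17 and keeps 63.
Round 4 (the licensee proposes): the licensor can get 63 next round, worth 0.8 × 63 = 50.4 now, so the licensee offers 50.4, keeping 29.6.
Round 3 (the licensor proposes): the licensee can get 29.6 next round, worth 0.8 × 29.6 = 23.68 now, so the licensor offers 23.68, keeping 56.32.
Round 2 (the licensee proposes): the licensor can get 56.32 next round, worth 0.8 × 56.32 = 45.056 now, so the licensee offers 45.056, keeping 34.944.
Round 1 (the licensor proposes): the licensee can get 34.944 next round, worth 0.8 × 34.944 = 27.9552 now. The licensor offers 27.9552 and keeps 80 − 27.9552 = 52.0448.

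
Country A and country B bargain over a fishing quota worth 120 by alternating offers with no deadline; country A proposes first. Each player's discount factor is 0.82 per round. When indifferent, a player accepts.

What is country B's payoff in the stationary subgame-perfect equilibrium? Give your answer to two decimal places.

54.07

Let x be country A's share when country A proposes and y be country B's share when country B proposes.
Country B accepts iff offered ≥ 0.82·y, so x = 120 − 0.82y. Symmetrically y = 120 − 0.82x.
Substituting: x = 120 − 0.82(120 − 0.82x), giving x(1 − 0.82·0.82) = 120(1 − 0.82).
So x = 120 × 0.18 / 0.3276 ≈ 65.9341, and country B receives 120 − x ≈ 54.0659.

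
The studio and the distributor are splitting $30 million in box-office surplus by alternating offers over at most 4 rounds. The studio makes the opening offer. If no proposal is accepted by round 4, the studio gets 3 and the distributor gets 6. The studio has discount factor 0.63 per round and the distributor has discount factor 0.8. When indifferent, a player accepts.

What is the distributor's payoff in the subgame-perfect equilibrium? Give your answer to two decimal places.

Round 4 (the distributor proposes): the studio gets 3 if talks fail, so the distributor offers 3 and keeps 27.
Round 3 (the studio proposes): the distributor can get 27 next round, worth 0.8 × 27 = 21.6 now, so the studio offers 21.6, keeping 8.4.
Round 2 (the distributor proposes): the studio can get 8.4 next round, worth 0.63 × 8.4 = 5.292 now. The distributor offers 5.292 and keeps 30 − 5.292 = 24.708.
Round 1 (the studio proposes): the distributor can get 24.708 next round, worth 0.8 × 24.708 = 19.7664 now; the studio offers that and keeps 10.2336.

19.77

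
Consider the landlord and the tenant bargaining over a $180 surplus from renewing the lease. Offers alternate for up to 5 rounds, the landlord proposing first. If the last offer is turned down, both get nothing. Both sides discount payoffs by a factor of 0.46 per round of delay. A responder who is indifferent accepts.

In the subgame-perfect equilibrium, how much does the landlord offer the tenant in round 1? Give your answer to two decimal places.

Work backward from the last round.
Round 5 (the landlord proposes): rejection yields 0 for the tenant; the landlord offers 0 and keeps 180.
Round 4 (the tenant proposes): the landlord can get 180 next round, worth 0.46 × 180 = 82.8 now; the tenant offers that and keeps 97.2.
Round 3 (the landlord proposes): the tenant can get 97.2 next round, worth 0.46 × 97.2 = 44.712 now, so the landlord offers 44.712, keeping 135.288.
Round 2 (the tenant proposes): the landlord can get 135.288 next round, worth 0.46 × 135.288 = 62.23248 now; the tenant offers that and keeps 117.76752.
Round 1 (the landlord proposes): the tenant can get 117.76752 next round, worth 0.46 × 117.76752 = 54.1730592 now, so the landlord offers 54.1730592, keeping 125.8269408.

54.17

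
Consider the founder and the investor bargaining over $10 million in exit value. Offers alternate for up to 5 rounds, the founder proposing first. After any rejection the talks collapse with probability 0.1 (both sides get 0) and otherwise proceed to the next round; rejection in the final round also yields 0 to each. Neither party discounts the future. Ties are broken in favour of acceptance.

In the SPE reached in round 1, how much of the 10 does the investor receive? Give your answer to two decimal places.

Round 5 (the founder proposes): rejection yields 0 for the investor; the founder offers 0 and keeps 10.
Round 4 (the investor proposes): rejecting gives the founder an expected 0.9 × 10 = 9; the investor offers that and keeps 1.
Round 3 (the founder proposes): rejecting gives the investor an expected 0.9 × 1 = 0.9. The founder offers 0.9 and keeps 10 − 0.9 = 9.1.
Round 2 (the investor proposes): rejecting gives the founder an expected 0.9 × 9.1 = 8.19. The investor offers 8.19 and keeps 10 − 8.19 = 1.81.
Round 1 (the founder proposes): rejecting gives the investor an expected 0.9 × 1.81 = 1.629; the founder offers that and keeps 8.371.

1.63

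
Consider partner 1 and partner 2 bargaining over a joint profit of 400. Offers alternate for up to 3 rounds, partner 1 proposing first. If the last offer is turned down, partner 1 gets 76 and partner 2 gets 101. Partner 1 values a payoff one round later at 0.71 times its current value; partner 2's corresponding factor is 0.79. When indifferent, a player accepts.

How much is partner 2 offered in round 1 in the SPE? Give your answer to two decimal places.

148.29

Round 3 (partner 1 proposes): partner 2 gets 101 if talks fail, so partner 1 offers 101 and keeps 299.
Round 2 (partner 2 proposes): partner 1 can get 299 next round, worth 0.71 × 299 = 212.29 now; partner 2 offers that and keeps 187.71.
Round 1 (partner 1 proposes): partner 2 can get 187.71 next round, worth 0.79 × 187.71 = 148.2909 now, so partner 1 offers 148.2909, keeping 251.7091.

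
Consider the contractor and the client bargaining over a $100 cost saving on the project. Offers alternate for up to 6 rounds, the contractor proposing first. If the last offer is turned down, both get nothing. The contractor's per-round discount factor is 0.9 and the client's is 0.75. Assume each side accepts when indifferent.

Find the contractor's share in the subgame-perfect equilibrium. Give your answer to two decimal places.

Round 6 (the client proposes): the contractor will accept anything ≥ 0, so the client offers 0 and keeps 100.
Round 5 (the contractor proposes): the client can get 100 next round, worth 0.75 × 100 = 75 now. The contractor offers 75 and keeps 100 − 75 = 25.
Round 4 (the client proposes): the contractor can get 25 next round, worth 0.9 × 25 = 22.5 now. The client offers 22.5 and keeps 100 − 22.5 = 77.5.
Round 3 (the contractor proposes): the client can get 77.5 next round, worth 0.75 × 77.5 = 58.125 now, so the contractor offers 58.125, keeping 41.875.
Round 2 (the client proposes): the contractor can get 41.875 next round, worth 0.9 × 41.875 = 37.6875 now; the client offers that and keeps 62.3125.
Round 1 (the contractor proposes): the client can get 62.3125 next round, worth 0.75 × 62.3125 = 46.734375 now. The contractor offers 46.734375 and keeps 100 − 46.734375 = 53.265625.

53.27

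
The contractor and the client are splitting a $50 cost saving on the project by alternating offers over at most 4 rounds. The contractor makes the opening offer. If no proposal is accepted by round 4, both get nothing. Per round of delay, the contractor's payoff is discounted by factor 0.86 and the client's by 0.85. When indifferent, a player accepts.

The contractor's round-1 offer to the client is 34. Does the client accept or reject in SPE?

Round 4 (the client proposes): the contractor will accept anything ≥ 0, so the client offers 0 and keeps 50.
Round 3 (the contractor proposes): the client can get 50 next round, worth 0.85 × 50 = 42.5 now. The contractor offers 42.5 and keeps 50 − 42.5 = 7.5.
Round 2 (the client proposes): the contractor can get 7.5 next round, worth 0.86 × 7.5 = 6.45 now. The client offers 6.45 and keeps 50 − 6.45 = 43.55.
So by rejecting in round 1, the client gets 43.55 next round, worth 0.85 × 43.55 = 37.0175 now.
Offer 34 < 37.0175, so the client rejects.

Reject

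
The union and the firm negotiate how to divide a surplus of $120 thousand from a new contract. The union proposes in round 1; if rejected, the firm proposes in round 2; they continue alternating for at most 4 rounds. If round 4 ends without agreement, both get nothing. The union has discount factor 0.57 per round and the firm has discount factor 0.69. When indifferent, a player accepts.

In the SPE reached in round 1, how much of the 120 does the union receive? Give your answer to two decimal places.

51.83

Solve by backward induction from round 4.
Round 4 (the firm proposes): rejection yields 0 for the union; the firm offers 0 and keeps 120.
Round 3 (the union proposes): the firm can get 120 next round, worth 0.69 × 120 = 82.8 now, so the union offers 82.8, keeping 37.2.
Round 2 (the firm proposes): the union can get 37.2 next round, worth 0.57 × 37.2 = 21.204 now, so the firm offers 21.204, keeping 98.796.
Round 1 (the union proposes): the firm can get 98.796 next round, worth 0.69 × 98.796 = 68.16924 now, so the union offers 68.16924, keeping 51.83076.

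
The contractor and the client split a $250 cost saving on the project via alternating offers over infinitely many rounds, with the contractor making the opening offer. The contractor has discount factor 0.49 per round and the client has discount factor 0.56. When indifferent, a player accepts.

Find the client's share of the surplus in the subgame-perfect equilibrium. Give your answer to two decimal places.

When the contractor proposes, the client accepts any offer worth at least 0.56 times what the client would get by proposing next round; and vice versa.
This gives x = 250 − 0.56y and y = 250 − 0.49x, where x and y are each side's share when it proposes.
Hence (1 − 0.56·0.49)x = 250(1 − 0.56), i.e. 0.7256·x = 110.
x ≈ 151.5987; the client's share is 250 − x ≈ 98.4013.

98.40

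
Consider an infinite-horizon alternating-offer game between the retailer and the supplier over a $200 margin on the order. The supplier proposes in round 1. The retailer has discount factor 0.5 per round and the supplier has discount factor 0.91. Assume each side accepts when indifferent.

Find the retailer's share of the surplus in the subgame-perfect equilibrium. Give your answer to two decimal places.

When the supplier proposes, the retailer accepts any offer worth at least 0.5 times what the retailer would get by proposing next round; and vice versa.
This gives x = 200 − 0.5y and y = 200 − 0.91x, where x and y are each side's share when it proposes.
Hence (1 − 0.5·0.91)x = 200(1 − 0.5), i.e. 0.545·x = 100.
x ≈ 183.4862; the retailer's share is 200 − x ≈ 16.5138.

16.51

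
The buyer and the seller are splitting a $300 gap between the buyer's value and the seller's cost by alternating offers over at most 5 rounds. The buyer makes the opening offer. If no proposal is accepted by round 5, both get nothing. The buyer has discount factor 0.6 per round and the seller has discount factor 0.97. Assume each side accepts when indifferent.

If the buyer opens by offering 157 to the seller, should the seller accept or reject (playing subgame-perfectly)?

Round 5 (the buyer proposes): rejection yields 0 for the seller; the buyer offers 0 and keeps 300.
Round 4 (the seller proposes): the buyer can get 300 next round, worth 0.6 × 300 = 180 now; the seller offers that and keeps 120.
Round 3 (the buyer proposes): the seller can get 120 next round, worth 0.97 × 120 = 116.4 now, so the buyer offers 116.4, keeping 183.6.
Round 2 (the seller proposes): the buyer can get 183.6 next round, worth 0.6 × 183.6 = 110.16 now; the seller offers that and keeps 189.84.
So by rejecting in round 1, the seller gets 189.84 next round, worth 0.97 × 189.84 = 184.1448 now.
Offer 157 < 184.1448, so the seller rejects.

Reject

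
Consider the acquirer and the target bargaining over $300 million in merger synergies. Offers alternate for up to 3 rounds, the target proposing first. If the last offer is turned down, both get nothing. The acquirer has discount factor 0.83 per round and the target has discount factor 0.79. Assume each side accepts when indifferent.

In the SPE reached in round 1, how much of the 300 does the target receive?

Round 3 (the target proposes): the acquirer will accept anything ≥ 0, so the target offers 0 and keeps 300.
Round 2 (the acquirer proposes): the target can get 300 next round, worth 0.79 × 300 = 237 now, so the acquirer offers 237, keeping 63.
Round 1 (the target proposes): the acquirer can get 63 next round, worth 0.83 × 63 = 52.29 now; the target offers that and keeps 247.71.

247.71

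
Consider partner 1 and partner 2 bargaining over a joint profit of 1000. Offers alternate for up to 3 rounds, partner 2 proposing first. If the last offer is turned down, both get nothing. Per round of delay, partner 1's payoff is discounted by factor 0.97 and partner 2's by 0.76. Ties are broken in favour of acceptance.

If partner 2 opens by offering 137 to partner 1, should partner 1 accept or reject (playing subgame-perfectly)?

Reject

Round 3 (partner 2 proposes): rejection yields 0 for partner 1; partner 2 offers 0 and keeps 1000.
Round 2 (partner 1 proposes): partner 2 can get 1000 next round, worth 0.76 × 1000 = 760 now. Partner 1 offers 760 and keeps 1000 − 760 = 240.
So by rejecting in round 1, partner 1 gets 240 next round, worth 0.97 × 240 = 232.8 now.
Offer 137 < 232.8, so partner 1 rejects.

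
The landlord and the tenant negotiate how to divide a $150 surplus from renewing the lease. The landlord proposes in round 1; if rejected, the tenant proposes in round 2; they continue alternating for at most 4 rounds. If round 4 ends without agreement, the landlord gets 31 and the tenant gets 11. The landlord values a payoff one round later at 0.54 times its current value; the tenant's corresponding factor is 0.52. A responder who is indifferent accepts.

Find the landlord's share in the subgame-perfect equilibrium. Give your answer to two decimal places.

96.74

Round 4 (the tenant proposes): the landlord gets 31 if talks fail, so the tenant offers 31 and keeps 119.
Round 3 (the landlord proposes): the tenant can get 119 next round, worth 0.52 × 119 = 61.88 now; the landlord offers that and keeps 88.12.
Round 2 (the tenant proposes): the landlord can get 88.12 next round, worth 0.54 × 88.12 = 47.5848 now, so the tenant offers 47.5848, keeping 102.4152.
Round 1 (the landlord proposes): the tenant can get 102.4152 next round, worth 0.52 × 102.4152 = 53.255904 now. The landlord offers 53.255904 and keeps 150 − 53.255904 = 96.744096.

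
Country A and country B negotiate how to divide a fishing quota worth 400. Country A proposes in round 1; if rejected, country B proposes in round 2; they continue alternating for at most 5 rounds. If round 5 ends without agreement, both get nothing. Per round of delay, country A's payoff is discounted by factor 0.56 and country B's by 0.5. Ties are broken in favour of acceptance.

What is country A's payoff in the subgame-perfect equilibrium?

287.36

Round 5 (country A proposes): rejection yields 0 for country B; country A offers 0 and keeps 400.
Round 4 (country B proposes): country A can get 400 next round, worth 0.56 × 400 = 224 now. Country B offers 224 and keeps 400 − 224 = 176.
Round 3 (country A proposes): country B can get 176 next round, worth 0.5 × 176 = 88 now. Country A offers 88 and keeps 400 − 88 = 312.
Round 2 (country B proposes): country A can get 312 next round, worth 0.56 × 312 = 174.72 now; country B offers that and keeps 225.28.
Round 1 (country A proposes): country B can get 225.28 next round, worth 0.5 × 225.28 = 112.64 now, so country A offers 112.64, keeping 287.36.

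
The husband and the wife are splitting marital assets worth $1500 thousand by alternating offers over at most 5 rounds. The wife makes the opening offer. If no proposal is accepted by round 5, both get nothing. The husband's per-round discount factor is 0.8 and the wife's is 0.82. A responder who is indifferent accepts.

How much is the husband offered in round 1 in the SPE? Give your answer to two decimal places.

Round 5 (the wife proposes): rejection yields 0 for the husband; the wife offers 0 and keeps 1500.
Round 4 (the husband proposes): the wife can get 1500 next round, worth 0.82 × 1500 = 1230 now, so the husband offers 1230, keeping 270.
Round 3 (the wife proposes): the husband can get 270 next round, worth 0.8 × 270 = 216 now; the wife offers that and keeps 1284.
Round 2 (the husband proposes): the wife can get 1284 next round, worth 0.82 × 1284 = 1052.88 now, so the husband offers 1052.88, keeping 447.12.
Round 1 (the wife proposes): the husband can get 447.12 next round, worth 0.8 × 447.12 = 357.696 now; the wife offers that and keeps 1142.304.

357.70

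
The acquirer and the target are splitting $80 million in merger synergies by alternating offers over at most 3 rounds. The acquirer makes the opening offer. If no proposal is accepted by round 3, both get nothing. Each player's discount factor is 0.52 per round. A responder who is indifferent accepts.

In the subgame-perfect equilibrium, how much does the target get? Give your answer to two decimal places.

19.97

Round 3 (the acquirer proposes): rejection yields 0 for the target; the acquirer offers 0 and keeps 80.
Round 2 (the target proposes): the acquirer can get 80 next round, worth 0.52 × 80 = 41.6 now. The target offers 41.6 and keeps 80 − 41.6 = 38.4.
Round 1 (the acquirer proposes): the target can get 38.4 next round, worth 0.52 × 38.4 = 19.968 now; the acquirer offers that and keeps 60.032.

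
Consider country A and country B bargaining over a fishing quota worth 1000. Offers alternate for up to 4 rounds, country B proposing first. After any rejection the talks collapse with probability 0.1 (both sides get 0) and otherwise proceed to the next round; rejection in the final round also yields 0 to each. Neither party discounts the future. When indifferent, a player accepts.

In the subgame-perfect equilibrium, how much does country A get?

By backward induction:
Round 4 (country A proposes): country B will accept anything ≥ 0, so country A offers 0 and keeps 1000.
Round 3 (country B proposes): rejecting gives country A an expected 0.9 × 1000 = 900, so country B offers 900, keeping 100.
Round 2 (country A proposes): rejecting gives country B an expected 0.9 × 100 = 90; country A offers that and keeps 910.
Round 1 (country B proposes): rejecting gives country A an expected 0.9 × 910 = 819, so country B offers 819, keeping 181.

819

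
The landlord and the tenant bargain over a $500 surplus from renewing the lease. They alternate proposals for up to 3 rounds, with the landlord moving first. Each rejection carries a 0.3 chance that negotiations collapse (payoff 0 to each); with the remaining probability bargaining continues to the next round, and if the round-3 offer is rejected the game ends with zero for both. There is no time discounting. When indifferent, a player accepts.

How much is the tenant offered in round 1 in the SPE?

105

By backward induction:
Round 3 (the landlord proposes): rejection yields 0 for the tenant; the landlord offers 0 and keeps 500.
Round 2 (the tenant proposes): rejecting gives the landlord an expected 0.7 × 500 = 350; the tenant offers that and keeps 150.
Round 1 (the landlord proposes): rejecting gives the tenant an expected 0.7 × 150 = 105; the landlord offers that and keeps 395.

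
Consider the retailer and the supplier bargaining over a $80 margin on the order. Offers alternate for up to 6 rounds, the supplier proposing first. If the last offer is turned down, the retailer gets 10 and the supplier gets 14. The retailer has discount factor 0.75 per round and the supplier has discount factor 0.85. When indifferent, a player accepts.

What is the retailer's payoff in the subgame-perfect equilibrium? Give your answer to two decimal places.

34.85

Round 6 (the retailer proposes): the supplier gets 14 if talks fail, so the retailer offers 14 and keeps 66.
Round 5 (the supplier proposes): the retailer can get 66 next round, worth 0.75 × 66 = 49.5 now. The supplier offers 49.5 and keeps 80 − 49.5 = 30.5.
Round 4 (the retailer proposes): the supplier can get 30.5 next round, worth 0.85 × 30.5 = 25.925 now. The retailer offers 25.925 and keeps 80 − 25.925 = 54.075.
Round 3 (the supplier proposes): the retailer can get 54.075 next round, worth 0.75 × 54.075 = 40.55625 now, so the supplier offers 40.55625, keeping 39.44375.
Round 2 (the retailer proposes): the supplier can get 39.44375 next round, worth 0.85 × 39.44375 = 33.5271875 now, so the retailer offers 33.5271875, keeping 46.4728125.
Round 1 (the supplier proposes): the retailer can get 46.4728125 next round, worth 0.75 × 46.4728125 = 34.854609375 now; the supplier offers that and keeps 45.145390625.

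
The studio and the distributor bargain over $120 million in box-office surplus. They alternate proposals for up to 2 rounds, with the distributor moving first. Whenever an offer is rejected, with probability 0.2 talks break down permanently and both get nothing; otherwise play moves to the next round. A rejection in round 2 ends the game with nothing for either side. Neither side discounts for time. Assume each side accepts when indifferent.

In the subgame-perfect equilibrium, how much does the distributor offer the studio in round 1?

96

Round 2 (the studio proposes): the distributor will accept anything ≥ 0, so the studio offers 0 and keeps 120.
Round 1 (the distributor proposes): rejecting gives the studio an expected 0.8 × 120 = 96, so the distributor offers 96, keeping 24.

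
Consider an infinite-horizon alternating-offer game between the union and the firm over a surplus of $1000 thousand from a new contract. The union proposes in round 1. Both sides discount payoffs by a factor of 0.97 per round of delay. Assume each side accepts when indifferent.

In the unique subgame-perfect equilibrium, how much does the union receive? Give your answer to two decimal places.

507.61

When the union proposes, the firm accepts any offer worth at least 0.97 times what the firm would get by proposing next round; and vice versa.
This gives x = 1000 − 0.97y and y = 1000 − 0.97x, where x and y are each side's share when it proposes.
Hence (1 − 0.97·0.97)x = 1000(1 − 0.97), i.e. 0.0591·x = 30.
x ≈ 507.6142; the firm's share is 1000 − x ≈ 492.3858.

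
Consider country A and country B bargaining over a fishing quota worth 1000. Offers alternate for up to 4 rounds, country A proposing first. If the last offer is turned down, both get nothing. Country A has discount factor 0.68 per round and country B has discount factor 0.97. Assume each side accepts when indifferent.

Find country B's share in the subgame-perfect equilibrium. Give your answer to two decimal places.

Round 4 (country B proposes): country A will accept anything ≥ 0, so country B offers 0 and keeps 1000.
Round 3 (country A proposes): country B can get 1000 next round, worth 0.97 × 1000 = 970 now. Country A offers 970 and keeps 1000 − 970 = 30.
Round 2 (country B proposes): country A can get 30 next round, worth 0.68 × 30 = 20.4 now, so country B offers 20.4, keeping 979.6.
Round 1 (country A proposes): country B can get 979.6 next round, worth 0.97 × 979.6 = 950.212 now. Country A offers 950.212 and keeps 1000 − 950.212 = 49.788.

950.21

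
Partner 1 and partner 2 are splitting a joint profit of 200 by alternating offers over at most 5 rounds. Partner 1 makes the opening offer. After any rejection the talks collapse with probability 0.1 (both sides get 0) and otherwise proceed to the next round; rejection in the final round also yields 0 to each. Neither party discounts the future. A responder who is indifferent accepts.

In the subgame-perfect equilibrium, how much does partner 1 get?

By backward induction:
Round 5 (partner 1 proposes): rejection yields 0 for partner 2; partner 1 offers 0 and keeps 200.
Round 4 (partner 2 proposes): rejecting gives partner 1 an expected 0.9 × 200 = 180. Partner 2 offers 180 and keeps 200 − 180 = 20.
Round 3 (partner 1 proposes): rejecting gives partner 2 an expected 0.9 × 20 = 18; partner 1 offers that and keeps 182.
Round 2 (partner 2 proposes): rejecting gives partner 1 an expected 0.9 × 182 = 163.8, so partner 2 offers 163.8, keeping 36.2.
Round 1 (partner 1 proposes): rejecting gives partner 2 an expected 0.9 × 36.2 = 32.58. Partner 1 offers 32.58 and keeps 200 − 32.58 = 167.42.

167.42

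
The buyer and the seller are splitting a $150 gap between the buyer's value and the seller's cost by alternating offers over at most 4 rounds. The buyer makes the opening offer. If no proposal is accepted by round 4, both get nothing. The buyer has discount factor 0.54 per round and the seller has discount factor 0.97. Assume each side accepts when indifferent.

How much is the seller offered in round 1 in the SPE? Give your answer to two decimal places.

143.14

By backward induction:
Round 4 (the seller proposes): rejection yields 0 for the buyer; the seller offers 0 and keeps 150.
Round 3 (the buyer proposes): the seller can get 150 next round, worth 0.97 × 150 = 145.5 now. The buyer offers 145.5 and keeps 150 − 145.5 = 4.5.
Round 2 (the seller proposes): the buyer can get 4.5 next round, worth 0.54 × 4.5 = 2.43 now, so the seller offers 2.43, keeping 147.57.
Round 1 (the buyer proposes): the seller can get 147.57 next round, worth 0.97 × 147.57 = 143.1429 now, so the buyer offers 143.1429, keeping 6.8571.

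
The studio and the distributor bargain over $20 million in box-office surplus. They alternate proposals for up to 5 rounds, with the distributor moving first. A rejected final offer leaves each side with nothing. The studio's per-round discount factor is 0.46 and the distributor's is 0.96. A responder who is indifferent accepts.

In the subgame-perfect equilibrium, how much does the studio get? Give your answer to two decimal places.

Round 5 (the distributor proposes): rejection yields 0 for the studio; the distributor offers 0 and keeps 20.
Round 4 (the studio proposes): the distributor can get 20 next round, worth 0.96 × 20 = 19.2 now, so the studio offers 19.2, keeping 0.8.
Round 3 (the distributor proposes): the studio can get 0.8 next round, worth 0.46 × 0.8 = 0.368 now; the distributor offers that and keeps 19.632.
Round 2 (the studio proposes): the distributor can get 19.632 next round, worth 0.96 × 19.632 = 18.84672 now, so the studio offers 18.84672, keeping 1.15328.
Round 1 (the distributor proposes): the studio can get 1.15328 next round, worth 0.46 × 1.15328 = 0.5305088 now; the distributor offers that and keeps 19.4694912.

0.53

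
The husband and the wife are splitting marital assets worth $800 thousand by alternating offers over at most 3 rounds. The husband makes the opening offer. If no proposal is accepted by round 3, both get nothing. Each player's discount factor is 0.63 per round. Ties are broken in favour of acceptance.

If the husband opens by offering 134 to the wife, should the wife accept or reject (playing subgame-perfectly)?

Round 3 (the husband proposes): the wife will accept anything ≥ 0, so the husband offers 0 and keeps 800.
Round 2 (the wife proposes): the husband can get 800 next round, worth 0.63 × 800 = 504 now, so the wife offers 504, keeping 296.
So by rejecting in round 1, the wife gets 296 next round, worth 0.63 × 296 = 186.48 now.
Offer 134 < 186.48, so the wife rejects.

Reject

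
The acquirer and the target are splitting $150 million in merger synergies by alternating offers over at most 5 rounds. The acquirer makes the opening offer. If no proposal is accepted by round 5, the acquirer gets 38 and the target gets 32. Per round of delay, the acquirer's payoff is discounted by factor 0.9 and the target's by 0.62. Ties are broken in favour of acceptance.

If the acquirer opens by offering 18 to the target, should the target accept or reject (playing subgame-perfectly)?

Reject

Round 5 (the acquirer proposes): the target gets 32 if talks fail, so the acquirer offers 32 and keeps 118.
Round 4 (the target proposes): the acquirer can get 118 next round, worth 0.9 × 118 = 106.2 now, so the target offers 106.2, keeping 43.8.
Round 3 (the acquirer proposes): the target can get 43.8 next round, worth 0.62 × 43.8 = 27.156 now, so the acquirer offers 27.156, keeping 122.844.
Round 2 (the target proposes): the acquirer can get 122.844 next round, worth 0.9 × 122.844 = 110.5596 now. The target offers 110.5596 and keeps 150 − 110.5596 = 39.4404.
So by rejecting in round 1, the target gets 39.4404 next round, worth 0.62 × 39.4404 = 24.453048 now.
Offer 18 < 24.453048, so the target rejects.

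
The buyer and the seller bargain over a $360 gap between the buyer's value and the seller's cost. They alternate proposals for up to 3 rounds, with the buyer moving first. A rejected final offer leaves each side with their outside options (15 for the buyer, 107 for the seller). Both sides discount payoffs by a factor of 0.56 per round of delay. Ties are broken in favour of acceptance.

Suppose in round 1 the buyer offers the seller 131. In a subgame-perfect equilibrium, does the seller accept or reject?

Work out the seller's continuation value if the offer is rejected.
Round 3 (the buyer proposes): the seller gets 107 if talks fail, so the buyer offers 107 and keeps 253.
Round 2 (the seller proposes): the buyer can get 253 next round, worth 0.56 × 253 = 141.68 now. The seller offers 141.68 and keeps 360 − 141.68 = 218.32.
So by rejecting in round 1, the seller gets 218.32 next round, worth 0.56 × 218.32 = 122.2592 now.
Offer 131 ≥ 122.2592, so the seller accepts.

Accept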